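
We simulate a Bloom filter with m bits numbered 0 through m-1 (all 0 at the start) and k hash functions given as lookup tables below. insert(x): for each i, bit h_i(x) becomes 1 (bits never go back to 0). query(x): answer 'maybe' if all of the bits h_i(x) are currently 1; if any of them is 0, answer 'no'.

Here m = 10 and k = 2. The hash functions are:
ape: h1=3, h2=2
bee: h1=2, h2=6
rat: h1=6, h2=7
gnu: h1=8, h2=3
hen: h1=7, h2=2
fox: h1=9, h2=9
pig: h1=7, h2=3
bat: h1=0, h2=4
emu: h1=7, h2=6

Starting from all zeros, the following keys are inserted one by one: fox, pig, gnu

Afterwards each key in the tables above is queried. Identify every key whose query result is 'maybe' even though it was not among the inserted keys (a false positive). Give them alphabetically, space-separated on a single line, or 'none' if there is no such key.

Answer: none

Derivation:
Start: bits=0000000000
After insert 'fox': sets bits 9 -> bits=0000000001
After insert 'pig': sets bits 3 7 -> bits=0001000101
After insert 'gnu': sets bits 3 8 -> bits=0001000111
Not inserted: ape bat bee emu hen rat — query each against bits=0001000111:
query ape: checks bit2=0, bit3=1 (has a 0) -> no => not a false positive
query bat: checks bit0=0, bit4=0 (has a 0) -> no => not a false positive
query bee: checks bit2=0, bit6=0 (has a 0) -> no => not a false positive
query emu: checks bit6=0, bit7=1 (has a 0) -> no => not a false positive
query hen: checks bit2=0, bit7=1 (has a 0) -> no => not a false positive
query rat: checks bit6=0, bit7=1 (has a 0) -> no => not a false positive
False positives (alphabetical): none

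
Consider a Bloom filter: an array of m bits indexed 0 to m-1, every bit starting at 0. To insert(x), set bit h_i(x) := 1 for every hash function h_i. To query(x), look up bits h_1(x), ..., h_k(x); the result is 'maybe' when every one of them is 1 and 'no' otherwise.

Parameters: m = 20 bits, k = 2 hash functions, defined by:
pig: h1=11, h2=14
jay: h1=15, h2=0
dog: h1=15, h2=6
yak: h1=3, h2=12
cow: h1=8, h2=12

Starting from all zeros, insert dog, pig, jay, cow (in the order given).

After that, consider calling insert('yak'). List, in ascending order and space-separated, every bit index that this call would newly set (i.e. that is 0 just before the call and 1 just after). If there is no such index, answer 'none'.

Answer: 3

Derivation:
Start: bits=00000000000000000000
After insert 'dog': sets bits 6 15 -> bits=00000010000000010000
After insert 'pig': sets bits 11 14 -> bits=00000010000100110000
After insert 'jay': sets bits 0 15 -> bits=10000010000100110000
After insert 'cow': sets bits 8 12 -> bits=10000010100110110000
insert 'yak' would touch bits 3 12; currently bit3=0, bit12=1
Bits that are 0 among those (would change 0->1): 3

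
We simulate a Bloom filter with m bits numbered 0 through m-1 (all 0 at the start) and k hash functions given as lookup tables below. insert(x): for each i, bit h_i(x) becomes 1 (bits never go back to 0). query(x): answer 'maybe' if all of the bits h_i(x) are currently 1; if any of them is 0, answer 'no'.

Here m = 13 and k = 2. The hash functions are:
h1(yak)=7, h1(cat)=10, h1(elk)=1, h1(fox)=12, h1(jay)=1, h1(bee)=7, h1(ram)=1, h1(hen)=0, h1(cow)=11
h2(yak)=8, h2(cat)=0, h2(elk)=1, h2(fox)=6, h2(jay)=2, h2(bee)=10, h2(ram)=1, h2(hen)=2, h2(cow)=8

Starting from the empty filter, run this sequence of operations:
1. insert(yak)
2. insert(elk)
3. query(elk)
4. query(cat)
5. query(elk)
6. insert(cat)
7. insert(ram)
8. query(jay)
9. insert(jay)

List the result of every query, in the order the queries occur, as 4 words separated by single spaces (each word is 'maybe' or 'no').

Start: bits=0000000000000
Op 1: insert yak -> sets bits 7 8 -> bits=0000000110000
Op 2: insert elk -> sets bits 1 -> bits=0100000110000
Op 3: query elk -> checks bit1=1 (all 1) -> maybe
Op 4: query cat -> checks bit0=0, bit10=0 (has a 0) -> no
Op 5: query elk -> checks bit1=1 (all 1) -> maybe
Op 6: insert cat -> sets bits 0 10 -> bits=1100000110100
Op 7: insert ram -> sets bits 1 -> bits=1100000110100
Op 8: query jay -> checks bit1=1, bit2=0 (has a 0) -> no
Op 9: insert jay -> sets bits 1 2 -> bits=1110000110100
Query results in order: maybe no maybe no

Answer: maybe no maybe no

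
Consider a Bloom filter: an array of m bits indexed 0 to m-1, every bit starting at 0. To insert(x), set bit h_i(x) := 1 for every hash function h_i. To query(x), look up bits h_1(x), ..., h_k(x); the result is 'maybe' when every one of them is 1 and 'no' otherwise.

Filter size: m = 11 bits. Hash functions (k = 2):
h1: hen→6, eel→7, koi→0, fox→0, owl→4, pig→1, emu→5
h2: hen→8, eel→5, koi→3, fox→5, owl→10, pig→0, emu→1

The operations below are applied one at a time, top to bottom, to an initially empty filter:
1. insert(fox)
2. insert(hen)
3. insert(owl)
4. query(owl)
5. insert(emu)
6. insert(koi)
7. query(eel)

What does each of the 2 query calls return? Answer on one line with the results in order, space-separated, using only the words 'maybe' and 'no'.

Answer: maybe no

Derivation:
Start: bits=00000000000
Op 1: insert fox -> sets bits 0 5 -> bits=10000100000
Op 2: insert hen -> sets bits 6 8 -> bits=10000110100
Op 3: insert owl -> sets bits 4 10 -> bits=10001110101
Op 4: query owl -> checks bit4=1, bit10=1 (all 1) -> maybe
Op 5: insert emu -> sets bits 1 5 -> bits=11001110101
Op 6: insert koi -> sets bits 0 3 -> bits=11011110101
Op 7: query eel -> checks bit5=1, bit7=0 (has a 0) -> no
Query results in order: maybe no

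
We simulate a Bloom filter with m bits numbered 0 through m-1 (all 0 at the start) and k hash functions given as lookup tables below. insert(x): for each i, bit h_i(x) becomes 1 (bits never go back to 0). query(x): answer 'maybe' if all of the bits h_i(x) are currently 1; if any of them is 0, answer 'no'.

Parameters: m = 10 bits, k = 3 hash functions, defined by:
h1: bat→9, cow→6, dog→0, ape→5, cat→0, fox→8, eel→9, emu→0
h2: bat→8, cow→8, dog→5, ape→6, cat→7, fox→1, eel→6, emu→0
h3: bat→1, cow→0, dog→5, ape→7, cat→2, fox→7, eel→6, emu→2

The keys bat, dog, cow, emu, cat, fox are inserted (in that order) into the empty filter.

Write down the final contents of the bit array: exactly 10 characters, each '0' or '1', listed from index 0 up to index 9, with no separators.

Answer: 1110011111

Derivation:
Start: bits=0000000000
After insert 'bat': sets bits 1 8 9 -> bits=0100000011
After insert 'dog': sets bits 0 5 -> bits=1100010011
After insert 'cow': sets bits 0 6 8 -> bits=1100011011
After insert 'emu': sets bits 0 2 -> bits=1110011011
After insert 'cat': sets bits 0 2 7 -> bits=1110011111
After insert 'fox': sets bits 1 7 8 -> bits=1110011111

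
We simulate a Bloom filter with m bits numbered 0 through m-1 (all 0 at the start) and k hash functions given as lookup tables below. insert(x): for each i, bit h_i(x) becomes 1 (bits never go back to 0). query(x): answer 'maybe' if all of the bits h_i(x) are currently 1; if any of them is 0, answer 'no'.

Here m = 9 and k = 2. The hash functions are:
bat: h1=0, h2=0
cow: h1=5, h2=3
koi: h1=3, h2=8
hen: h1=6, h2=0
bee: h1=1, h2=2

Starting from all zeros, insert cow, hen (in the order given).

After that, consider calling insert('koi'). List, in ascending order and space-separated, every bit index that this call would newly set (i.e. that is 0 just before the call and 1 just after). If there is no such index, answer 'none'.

Start: bits=000000000
After insert 'cow': sets bits 3 5 -> bits=000101000
After insert 'hen': sets bits 0 6 -> bits=100101100
insert 'koi' would touch bits 3 8; currently bit3=1, bit8=0
Bits that are 0 among those (would change 0->1): 8

Answer: 8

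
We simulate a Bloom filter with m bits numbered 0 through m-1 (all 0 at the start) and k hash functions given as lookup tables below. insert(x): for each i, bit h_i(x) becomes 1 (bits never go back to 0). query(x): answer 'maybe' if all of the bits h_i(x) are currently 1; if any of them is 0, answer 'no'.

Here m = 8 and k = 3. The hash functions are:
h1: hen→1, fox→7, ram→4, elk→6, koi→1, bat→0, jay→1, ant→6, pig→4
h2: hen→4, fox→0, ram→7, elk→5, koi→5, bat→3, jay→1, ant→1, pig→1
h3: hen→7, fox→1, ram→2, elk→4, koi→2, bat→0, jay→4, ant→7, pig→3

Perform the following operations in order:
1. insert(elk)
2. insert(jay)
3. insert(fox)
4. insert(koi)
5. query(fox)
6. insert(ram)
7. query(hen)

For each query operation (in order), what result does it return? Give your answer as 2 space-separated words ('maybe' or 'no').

Start: bits=00000000
Op 1: insert elk -> sets bits 4 5 6 -> bits=00001110
Op 2: insert jay -> sets bits 1 4 -> bits=01001110
Op 3: insert fox -> sets bits 0 1 7 -> bits=11001111
Op 4: insert koi -> sets bits 1 2 5 -> bits=11101111
Op 5: query fox -> checks bit0=1, bit1=1, bit7=1 (all 1) -> maybe
Op 6: insert ram -> sets bits 2 4 7 -> bits=11101111
Op 7: query hen -> checks bit1=1, bit4=1, bit7=1 (all 1) -> maybe
Query results in order: maybe maybe

Answer: maybe maybe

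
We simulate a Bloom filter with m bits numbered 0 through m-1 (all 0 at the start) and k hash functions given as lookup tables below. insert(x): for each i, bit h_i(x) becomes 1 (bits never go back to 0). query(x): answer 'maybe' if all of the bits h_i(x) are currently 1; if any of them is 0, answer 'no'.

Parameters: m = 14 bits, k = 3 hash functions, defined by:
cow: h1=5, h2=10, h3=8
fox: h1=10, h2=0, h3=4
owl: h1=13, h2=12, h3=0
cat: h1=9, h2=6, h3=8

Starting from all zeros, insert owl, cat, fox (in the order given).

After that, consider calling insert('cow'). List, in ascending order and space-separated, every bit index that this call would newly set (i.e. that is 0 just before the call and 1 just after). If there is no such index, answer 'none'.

Answer: 5

Derivation:
Start: bits=00000000000000
After insert 'owl': sets bits 0 12 13 -> bits=10000000000011
After insert 'cat': sets bits 6 8 9 -> bits=10000010110011
After insert 'fox': sets bits 0 4 10 -> bits=10001010111011
insert 'cow' would touch bits 5 8 10; currently bit5=0, bit8=1, bit10=1
Bits that are 0 among those (would change 0->1): 5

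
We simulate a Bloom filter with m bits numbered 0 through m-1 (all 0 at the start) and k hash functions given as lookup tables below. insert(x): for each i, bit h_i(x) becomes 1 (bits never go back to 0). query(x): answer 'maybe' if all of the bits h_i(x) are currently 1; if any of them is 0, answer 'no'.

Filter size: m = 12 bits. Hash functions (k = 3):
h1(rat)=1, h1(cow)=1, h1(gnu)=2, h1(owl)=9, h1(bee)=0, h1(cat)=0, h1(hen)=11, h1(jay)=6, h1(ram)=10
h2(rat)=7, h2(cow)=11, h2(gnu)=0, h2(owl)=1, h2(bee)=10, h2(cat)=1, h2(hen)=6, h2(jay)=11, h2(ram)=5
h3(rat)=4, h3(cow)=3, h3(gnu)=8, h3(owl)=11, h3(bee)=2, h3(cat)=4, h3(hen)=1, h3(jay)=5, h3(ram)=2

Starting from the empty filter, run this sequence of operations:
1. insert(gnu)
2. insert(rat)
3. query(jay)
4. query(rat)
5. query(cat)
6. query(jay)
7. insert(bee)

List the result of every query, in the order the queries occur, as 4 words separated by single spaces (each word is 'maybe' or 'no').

Answer: no maybe maybe no

Derivation:
Start: bits=000000000000
Op 1: insert gnu -> sets bits 0 2 8 -> bits=101000001000
Op 2: insert rat -> sets bits 1 4 7 -> bits=111010011000
Op 3: query jay -> checks bit5=0, bit6=0, bit11=0 (has a 0) -> no
Op 4: query rat -> checks bit1=1, bit4=1, bit7=1 (all 1) -> maybe
Op 5: query cat -> checks bit0=1, bit1=1, bit4=1 (all 1) -> maybe
Op 6: query jay -> checks bit5=0, bit6=0, bit11=0 (has a 0) -> no
Op 7: insert bee -> sets bits 0 2 10 -> bits=111010011010
Query results in order: no maybe maybe no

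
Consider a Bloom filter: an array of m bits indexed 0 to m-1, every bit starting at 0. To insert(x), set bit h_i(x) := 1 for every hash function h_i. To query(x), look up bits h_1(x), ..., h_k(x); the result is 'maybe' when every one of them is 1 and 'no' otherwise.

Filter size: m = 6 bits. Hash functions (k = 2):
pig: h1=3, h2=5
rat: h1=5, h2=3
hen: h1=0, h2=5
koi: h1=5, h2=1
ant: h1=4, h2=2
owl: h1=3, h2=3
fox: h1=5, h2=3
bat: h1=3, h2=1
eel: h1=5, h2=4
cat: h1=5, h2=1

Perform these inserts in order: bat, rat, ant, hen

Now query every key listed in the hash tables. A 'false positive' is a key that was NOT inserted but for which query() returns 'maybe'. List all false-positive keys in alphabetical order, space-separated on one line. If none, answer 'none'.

Start: bits=000000
After insert 'bat': sets bits 1 3 -> bits=010100
After insert 'rat': sets bits 3 5 -> bits=010101
After insert 'ant': sets bits 2 4 -> bits=011111
After insert 'hen': sets bits 0 5 -> bits=111111
Not inserted: cat eel fox koi owl pig — query each against bits=111111:
query cat: checks bit1=1, bit5=1 (all 1) -> maybe => FALSE POSITIVE
query eel: checks bit4=1, bit5=1 (all 1) -> maybe => FALSE POSITIVE
query fox: checks bit3=1, bit5=1 (all 1) -> maybe => FALSE POSITIVE
query koi: checks bit1=1, bit5=1 (all 1) -> maybe => FALSE POSITIVE
query owl: checks bit3=1 (all 1) -> maybe => FALSE POSITIVE
query pig: checks bit3=1, bit5=1 (all 1) -> maybe => FALSE POSITIVE
False positives (alphabetical): cat eel fox koi owl pig

Answer: cat eel fox koi owl pig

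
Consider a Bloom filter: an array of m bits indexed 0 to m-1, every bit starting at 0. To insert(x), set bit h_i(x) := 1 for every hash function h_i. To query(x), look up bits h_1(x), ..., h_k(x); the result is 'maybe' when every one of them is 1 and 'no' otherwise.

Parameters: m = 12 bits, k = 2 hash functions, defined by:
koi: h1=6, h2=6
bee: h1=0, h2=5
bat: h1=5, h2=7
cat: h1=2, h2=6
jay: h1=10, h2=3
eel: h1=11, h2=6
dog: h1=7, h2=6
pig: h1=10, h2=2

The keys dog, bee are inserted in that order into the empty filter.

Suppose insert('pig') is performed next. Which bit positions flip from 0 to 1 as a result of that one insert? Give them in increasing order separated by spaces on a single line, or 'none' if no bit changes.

Start: bits=000000000000
After insert 'dog': sets bits 6 7 -> bits=000000110000
After insert 'bee': sets bits 0 5 -> bits=100001110000
insert 'pig' would touch bits 2 10; currently bit2=0, bit10=0
Bits that are 0 among those (would change 0->1): 2 10

Answer: 2 10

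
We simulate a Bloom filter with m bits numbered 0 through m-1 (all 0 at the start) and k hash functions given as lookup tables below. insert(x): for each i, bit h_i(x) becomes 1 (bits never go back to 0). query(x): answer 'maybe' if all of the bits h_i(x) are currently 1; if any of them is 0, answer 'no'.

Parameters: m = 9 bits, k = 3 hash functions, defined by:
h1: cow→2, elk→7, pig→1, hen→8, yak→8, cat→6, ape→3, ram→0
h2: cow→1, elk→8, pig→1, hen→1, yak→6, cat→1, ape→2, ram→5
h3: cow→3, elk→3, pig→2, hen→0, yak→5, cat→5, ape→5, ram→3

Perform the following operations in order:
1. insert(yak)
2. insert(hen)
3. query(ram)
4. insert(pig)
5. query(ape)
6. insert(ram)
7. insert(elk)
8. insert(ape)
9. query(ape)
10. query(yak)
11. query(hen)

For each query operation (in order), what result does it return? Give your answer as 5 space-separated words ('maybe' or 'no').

Start: bits=000000000
Op 1: insert yak -> sets bits 5 6 8 -> bits=000001101
Op 2: insert hen -> sets bits 0 1 8 -> bits=110001101
Op 3: query ram -> checks bit0=1, bit3=0, bit5=1 (has a 0) -> no
Op 4: insert pig -> sets bits 1 2 -> bits=111001101
Op 5: query ape -> checks bit2=1, bit3=0, bit5=1 (has a 0) -> no
Op 6: insert ram -> sets bits 0 3 5 -> bits=111101101
Op 7: insert elk -> sets bits 3 7 8 -> bits=111101111
Op 8: insert ape -> sets bits 2 3 5 -> bits=111101111
Op 9: query ape -> checks bit2=1, bit3=1, bit5=1 (all 1) -> maybe
Op 10: query yak -> checks bit5=1, bit6=1, bit8=1 (all 1) -> maybe
Op 11: query hen -> checks bit0=1, bit1=1, bit8=1 (all 1) -> maybe
Query results in order: no no maybe maybe maybe

Answer: no no maybe maybe maybe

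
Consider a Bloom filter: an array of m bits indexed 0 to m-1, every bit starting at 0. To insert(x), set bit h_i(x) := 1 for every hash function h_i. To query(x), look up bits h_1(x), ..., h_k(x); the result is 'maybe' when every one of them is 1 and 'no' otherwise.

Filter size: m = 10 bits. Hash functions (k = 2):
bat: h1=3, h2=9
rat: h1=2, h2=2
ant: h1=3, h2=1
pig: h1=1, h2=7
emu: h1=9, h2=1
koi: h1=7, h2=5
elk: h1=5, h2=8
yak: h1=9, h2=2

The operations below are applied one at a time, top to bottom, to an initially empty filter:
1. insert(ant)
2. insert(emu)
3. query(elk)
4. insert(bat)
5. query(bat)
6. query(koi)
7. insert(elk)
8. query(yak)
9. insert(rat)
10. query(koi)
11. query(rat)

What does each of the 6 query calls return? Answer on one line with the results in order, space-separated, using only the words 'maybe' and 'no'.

Answer: no maybe no no no maybe

Derivation:
Start: bits=0000000000
Op 1: insert ant -> sets bits 1 3 -> bits=0101000000
Op 2: insert emu -> sets bits 1 9 -> bits=0101000001
Op 3: query elk -> checks bit5=0, bit8=0 (has a 0) -> no
Op 4: insert bat -> sets bits 3 9 -> bits=0101000001
Op 5: query bat -> checks bit3=1, bit9=1 (all 1) -> maybe
Op 6: query koi -> checks bit5=0, bit7=0 (has a 0) -> no
Op 7: insert elk -> sets bits 5 8 -> bits=0101010011
Op 8: query yak -> checks bit2=0, bit9=1 (has a 0) -> no
Op 9: insert rat -> sets bits 2 -> bits=0111010011
Op 10: query koi -> checks bit5=1, bit7=0 (has a 0) -> no
Op 11: query rat -> checks bit2=1 (all 1) -> maybe
Query results in order: no maybe no no no maybe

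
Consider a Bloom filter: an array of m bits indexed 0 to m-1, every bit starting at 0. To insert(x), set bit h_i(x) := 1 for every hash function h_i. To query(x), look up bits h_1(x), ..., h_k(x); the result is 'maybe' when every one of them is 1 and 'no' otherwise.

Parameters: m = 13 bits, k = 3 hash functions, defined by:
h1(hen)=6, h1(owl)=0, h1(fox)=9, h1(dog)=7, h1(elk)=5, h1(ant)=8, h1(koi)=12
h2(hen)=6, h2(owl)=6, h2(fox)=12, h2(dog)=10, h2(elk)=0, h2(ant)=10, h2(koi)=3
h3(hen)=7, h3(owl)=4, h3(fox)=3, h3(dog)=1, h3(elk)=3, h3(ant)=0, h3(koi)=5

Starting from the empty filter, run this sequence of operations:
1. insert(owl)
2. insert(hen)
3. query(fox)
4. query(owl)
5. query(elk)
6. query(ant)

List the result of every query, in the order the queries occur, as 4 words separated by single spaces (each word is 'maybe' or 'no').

Start: bits=0000000000000
Op 1: insert owl -> sets bits 0 4 6 -> bits=1000101000000
Op 2: insert hen -> sets bits 6 7 -> bits=1000101100000
Op 3: query fox -> checks bit3=0, bit9=0, bit12=0 (has a 0) -> no
Op 4: query owl -> checks bit0=1, bit4=1, bit6=1 (all 1) -> maybe
Op 5: query elk -> checks bit0=1, bit3=0, bit5=0 (has a 0) -> no
Op 6: query ant -> checks bit0=1, bit8=0, bit10=0 (has a 0) -> no
Query results in order: no maybe no no

Answer: no maybe no no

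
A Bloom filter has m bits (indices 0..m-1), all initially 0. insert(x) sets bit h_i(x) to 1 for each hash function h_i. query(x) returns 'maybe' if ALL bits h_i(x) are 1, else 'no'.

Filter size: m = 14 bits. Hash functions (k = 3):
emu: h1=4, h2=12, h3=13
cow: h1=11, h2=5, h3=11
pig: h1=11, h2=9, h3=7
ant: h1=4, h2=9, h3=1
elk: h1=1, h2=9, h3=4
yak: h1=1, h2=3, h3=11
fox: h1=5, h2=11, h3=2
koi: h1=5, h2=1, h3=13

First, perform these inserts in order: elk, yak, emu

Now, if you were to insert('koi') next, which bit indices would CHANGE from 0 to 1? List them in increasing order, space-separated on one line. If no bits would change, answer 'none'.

Start: bits=00000000000000
After insert 'elk': sets bits 1 4 9 -> bits=01001000010000
After insert 'yak': sets bits 1 3 11 -> bits=01011000010100
After insert 'emu': sets bits 4 12 13 -> bits=01011000010111
insert 'koi' would touch bits 1 5 13; currently bit1=1, bit5=0, bit13=1
Bits that are 0 among those (would change 0->1): 5

Answer: 5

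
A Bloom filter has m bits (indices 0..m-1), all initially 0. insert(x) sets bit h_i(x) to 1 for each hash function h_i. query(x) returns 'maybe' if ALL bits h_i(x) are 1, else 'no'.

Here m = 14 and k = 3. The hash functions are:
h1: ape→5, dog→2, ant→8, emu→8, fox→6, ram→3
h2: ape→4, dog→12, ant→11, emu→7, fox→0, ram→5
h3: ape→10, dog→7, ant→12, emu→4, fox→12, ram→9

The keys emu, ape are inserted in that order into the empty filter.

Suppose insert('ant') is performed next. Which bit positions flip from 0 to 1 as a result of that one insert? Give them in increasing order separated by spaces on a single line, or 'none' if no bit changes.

Start: bits=00000000000000
After insert 'emu': sets bits 4 7 8 -> bits=00001001100000
After insert 'ape': sets bits 4 5 10 -> bits=00001101101000
insert 'ant' would touch bits 8 11 12; currently bit8=1, bit11=0, bit12=0
Bits that are 0 among those (would change 0->1): 11 12

Answer: 11 12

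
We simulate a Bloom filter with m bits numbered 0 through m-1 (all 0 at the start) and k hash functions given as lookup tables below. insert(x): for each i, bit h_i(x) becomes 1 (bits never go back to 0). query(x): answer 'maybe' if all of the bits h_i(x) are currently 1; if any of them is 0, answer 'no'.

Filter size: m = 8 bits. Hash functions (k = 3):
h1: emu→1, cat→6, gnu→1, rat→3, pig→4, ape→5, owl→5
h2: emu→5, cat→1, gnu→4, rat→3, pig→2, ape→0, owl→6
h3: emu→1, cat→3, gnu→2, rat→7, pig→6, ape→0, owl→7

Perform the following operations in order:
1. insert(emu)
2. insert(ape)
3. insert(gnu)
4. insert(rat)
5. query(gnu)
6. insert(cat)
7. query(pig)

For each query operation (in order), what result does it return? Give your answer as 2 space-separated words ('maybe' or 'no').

Answer: maybe maybe

Derivation:
Start: bits=00000000
Op 1: insert emu -> sets bits 1 5 -> bits=01000100
Op 2: insert ape -> sets bits 0 5 -> bits=11000100
Op 3: insert gnu -> sets bits 1 2 4 -> bits=11101100
Op 4: insert rat -> sets bits 3 7 -> bits=11111101
Op 5: query gnu -> checks bit1=1, bit2=1, bit4=1 (all 1) -> maybe
Op 6: insert cat -> sets bits 1 3 6 -> bits=11111111
Op 7: query pig -> checks bit2=1, bit4=1, bit6=1 (all 1) -> maybe
Query results in order: maybe maybe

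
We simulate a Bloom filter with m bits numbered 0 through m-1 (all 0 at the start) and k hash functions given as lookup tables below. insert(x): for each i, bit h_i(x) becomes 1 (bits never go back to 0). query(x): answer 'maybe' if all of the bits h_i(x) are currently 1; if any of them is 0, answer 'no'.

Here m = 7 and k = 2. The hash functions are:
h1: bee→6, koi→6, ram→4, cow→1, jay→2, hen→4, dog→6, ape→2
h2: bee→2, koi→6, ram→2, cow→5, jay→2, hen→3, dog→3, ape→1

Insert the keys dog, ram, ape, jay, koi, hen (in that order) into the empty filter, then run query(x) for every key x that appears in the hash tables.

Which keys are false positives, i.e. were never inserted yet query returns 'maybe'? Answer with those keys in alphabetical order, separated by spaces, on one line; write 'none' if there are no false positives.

Start: bits=0000000
After insert 'dog': sets bits 3 6 -> bits=0001001
After insert 'ram': sets bits 2 4 -> bits=0011101
After insert 'ape': sets bits 1 2 -> bits=0111101
After insert 'jay': sets bits 2 -> bits=0111101
After insert 'koi': sets bits 6 -> bits=0111101
After insert 'hen': sets bits 3 4 -> bits=0111101
Not inserted: bee cow — query each against bits=0111101:
query bee: checks bit2=1, bit6=1 (all 1) -> maybe => FALSE POSITIVE
query cow: checks bit1=1, bit5=0 (has a 0) -> no => not a false positive
False positives (alphabetical): bee

Answer: bee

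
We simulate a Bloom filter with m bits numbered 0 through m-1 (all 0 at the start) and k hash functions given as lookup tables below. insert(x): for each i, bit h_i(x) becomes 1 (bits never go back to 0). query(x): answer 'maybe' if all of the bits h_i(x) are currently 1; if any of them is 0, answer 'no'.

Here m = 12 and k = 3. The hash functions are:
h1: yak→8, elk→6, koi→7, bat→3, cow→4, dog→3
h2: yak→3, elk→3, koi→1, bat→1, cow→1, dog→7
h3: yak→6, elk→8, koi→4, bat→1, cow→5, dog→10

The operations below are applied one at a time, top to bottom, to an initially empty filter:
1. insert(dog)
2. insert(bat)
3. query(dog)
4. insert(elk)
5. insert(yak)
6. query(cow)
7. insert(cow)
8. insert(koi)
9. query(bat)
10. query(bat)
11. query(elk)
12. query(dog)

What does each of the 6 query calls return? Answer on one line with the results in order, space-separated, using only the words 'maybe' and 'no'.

Start: bits=000000000000
Op 1: insert dog -> sets bits 3 7 10 -> bits=000100010010
Op 2: insert bat -> sets bits 1 3 -> bits=010100010010
Op 3: query dog -> checks bit3=1, bit7=1, bit10=1 (all 1) -> maybe
Op 4: insert elk -> sets bits 3 6 8 -> bits=010100111010
Op 5: insert yak -> sets bits 3 6 8 -> bits=010100111010
Op 6: query cow -> checks bit1=1, bit4=0, bit5=0 (has a 0) -> no
Op 7: insert cow -> sets bits 1 4 5 -> bits=010111111010
Op 8: insert koi -> sets bits 1 4 7 -> bits=010111111010
Op 9: query bat -> checks bit1=1, bit3=1 (all 1) -> maybe
Op 10: query bat -> checks bit1=1, bit3=1 (all 1) -> maybe
Op 11: query elk -> checks bit3=1, bit6=1, bit8=1 (all 1) -> maybe
Op 12: query dog -> checks bit3=1, bit7=1, bit10=1 (all 1) -> maybe
Query results in order: maybe no maybe maybe maybe maybe

Answer: maybe no maybe maybe maybe maybe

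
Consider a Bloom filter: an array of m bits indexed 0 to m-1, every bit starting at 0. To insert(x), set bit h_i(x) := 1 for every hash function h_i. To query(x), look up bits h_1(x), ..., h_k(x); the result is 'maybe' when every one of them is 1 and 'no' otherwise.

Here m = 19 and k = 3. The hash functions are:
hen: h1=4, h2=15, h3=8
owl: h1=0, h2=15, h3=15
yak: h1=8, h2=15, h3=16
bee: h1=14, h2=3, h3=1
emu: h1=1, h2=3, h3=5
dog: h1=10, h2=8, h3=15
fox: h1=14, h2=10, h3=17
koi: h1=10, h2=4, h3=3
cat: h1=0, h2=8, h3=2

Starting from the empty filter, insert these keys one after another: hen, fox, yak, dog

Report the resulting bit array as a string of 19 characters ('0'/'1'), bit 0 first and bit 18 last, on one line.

Start: bits=0000000000000000000
After insert 'hen': sets bits 4 8 15 -> bits=0000100010000001000
After insert 'fox': sets bits 10 14 17 -> bits=0000100010100011010
After insert 'yak': sets bits 8 15 16 -> bits=0000100010100011110
After insert 'dog': sets bits 8 10 15 -> bits=0000100010100011110

Answer: 0000100010100011110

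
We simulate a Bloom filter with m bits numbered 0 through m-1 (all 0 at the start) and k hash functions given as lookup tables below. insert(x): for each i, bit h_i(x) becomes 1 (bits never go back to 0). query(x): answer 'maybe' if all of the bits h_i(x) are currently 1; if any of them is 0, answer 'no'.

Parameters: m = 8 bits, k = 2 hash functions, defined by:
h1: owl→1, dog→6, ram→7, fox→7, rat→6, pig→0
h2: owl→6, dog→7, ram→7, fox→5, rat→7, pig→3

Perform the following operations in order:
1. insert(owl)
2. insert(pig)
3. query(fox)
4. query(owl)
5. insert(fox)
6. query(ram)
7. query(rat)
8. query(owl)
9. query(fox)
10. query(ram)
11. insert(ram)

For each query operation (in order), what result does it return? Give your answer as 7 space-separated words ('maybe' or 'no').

Answer: no maybe maybe maybe maybe maybe maybe

Derivation:
Start: bits=00000000
Op 1: insert owl -> sets bits 1 6 -> bits=01000010
Op 2: insert pig -> sets bits 0 3 -> bits=11010010
Op 3: query fox -> checks bit5=0, bit7=0 (has a 0) -> no
Op 4: query owl -> checks bit1=1, bit6=1 (all 1) -> maybe
Op 5: insert fox -> sets bits 5 7 -> bits=11010111
Op 6: query ram -> checks bit7=1 (all 1) -> maybe
Op 7: query rat -> checks bit6=1, bit7=1 (all 1) -> maybe
Op 8: query owl -> checks bit1=1, bit6=1 (all 1) -> maybe
Op 9: query fox -> checks bit5=1, bit7=1 (all 1) -> maybe
Op 10: query ram -> checks bit7=1 (all 1) -> maybe
Op 11: insert ram -> sets bits 7 -> bits=11010111
Query results in order: no maybe maybe maybe maybe maybe maybe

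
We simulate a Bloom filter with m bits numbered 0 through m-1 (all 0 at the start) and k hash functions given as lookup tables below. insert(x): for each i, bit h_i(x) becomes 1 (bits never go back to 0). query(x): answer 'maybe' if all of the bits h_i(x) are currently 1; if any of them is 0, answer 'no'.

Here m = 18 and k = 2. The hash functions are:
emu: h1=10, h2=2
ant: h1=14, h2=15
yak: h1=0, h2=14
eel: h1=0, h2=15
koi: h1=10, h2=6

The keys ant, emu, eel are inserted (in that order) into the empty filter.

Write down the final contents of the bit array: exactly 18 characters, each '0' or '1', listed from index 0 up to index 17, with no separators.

Answer: 101000000010001100

Derivation:
Start: bits=000000000000000000
After insert 'ant': sets bits 14 15 -> bits=000000000000001100
After insert 'emu': sets bits 2 10 -> bits=001000000010001100
After insert 'eel': sets bits 0 15 -> bits=101000000010001100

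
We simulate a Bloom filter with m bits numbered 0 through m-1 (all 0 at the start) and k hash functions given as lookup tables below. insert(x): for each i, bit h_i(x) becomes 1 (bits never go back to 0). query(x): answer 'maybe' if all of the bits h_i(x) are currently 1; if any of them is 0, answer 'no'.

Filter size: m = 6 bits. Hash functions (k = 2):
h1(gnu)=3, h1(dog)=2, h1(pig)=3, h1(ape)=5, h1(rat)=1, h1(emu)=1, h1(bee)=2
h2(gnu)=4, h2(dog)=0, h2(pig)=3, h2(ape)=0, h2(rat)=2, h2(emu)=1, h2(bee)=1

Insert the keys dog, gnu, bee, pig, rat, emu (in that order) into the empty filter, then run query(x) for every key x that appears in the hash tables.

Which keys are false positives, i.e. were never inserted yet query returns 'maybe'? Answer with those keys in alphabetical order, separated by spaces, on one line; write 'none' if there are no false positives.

Answer: none

Derivation:
Start: bits=000000
After insert 'dog': sets bits 0 2 -> bits=101000
After insert 'gnu': sets bits 3 4 -> bits=101110
After insert 'bee': sets bits 1 2 -> bits=111110
After insert 'pig': sets bits 3 -> bits=111110
After insert 'rat': sets bits 1 2 -> bits=111110
After insert 'emu': sets bits 1 -> bits=111110
Not inserted: ape — query each against bits=111110:
query ape: checks bit0=1, bit5=0 (has a 0) -> no => not a false positive
False positives (alphabetical): none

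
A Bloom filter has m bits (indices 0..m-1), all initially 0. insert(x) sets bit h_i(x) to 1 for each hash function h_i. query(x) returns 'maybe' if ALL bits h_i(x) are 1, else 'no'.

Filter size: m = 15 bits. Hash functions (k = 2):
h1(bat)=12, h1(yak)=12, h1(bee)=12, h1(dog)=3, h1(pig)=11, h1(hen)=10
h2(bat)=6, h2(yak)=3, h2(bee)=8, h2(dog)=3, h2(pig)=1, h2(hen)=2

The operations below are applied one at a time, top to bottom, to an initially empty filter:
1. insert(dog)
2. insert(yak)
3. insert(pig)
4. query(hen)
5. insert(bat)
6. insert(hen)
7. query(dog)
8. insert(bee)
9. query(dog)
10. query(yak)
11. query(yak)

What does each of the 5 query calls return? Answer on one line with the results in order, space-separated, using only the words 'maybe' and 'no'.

Answer: no maybe maybe maybe maybe

Derivation:
Start: bits=000000000000000
Op 1: insert dog -> sets bits 3 -> bits=000100000000000
Op 2: insert yak -> sets bits 3 12 -> bits=000100000000100
Op 3: insert pig -> sets bits 1 11 -> bits=010100000001100
Op 4: query hen -> checks bit2=0, bit10=0 (has a 0) -> no
Op 5: insert bat -> sets bits 6 12 -> bits=010100100001100
Op 6: insert hen -> sets bits 2 10 -> bits=011100100011100
Op 7: query dog -> checks bit3=1 (all 1) -> maybe
Op 8: insert bee -> sets bits 8 12 -> bits=011100101011100
Op 9: query dog -> checks bit3=1 (all 1) -> maybe
Op 10: query yak -> checks bit3=1, bit12=1 (all 1) -> maybe
Op 11: query yak -> checks bit3=1, bit12=1 (all 1) -> maybe
Query results in order: no maybe maybe maybe maybe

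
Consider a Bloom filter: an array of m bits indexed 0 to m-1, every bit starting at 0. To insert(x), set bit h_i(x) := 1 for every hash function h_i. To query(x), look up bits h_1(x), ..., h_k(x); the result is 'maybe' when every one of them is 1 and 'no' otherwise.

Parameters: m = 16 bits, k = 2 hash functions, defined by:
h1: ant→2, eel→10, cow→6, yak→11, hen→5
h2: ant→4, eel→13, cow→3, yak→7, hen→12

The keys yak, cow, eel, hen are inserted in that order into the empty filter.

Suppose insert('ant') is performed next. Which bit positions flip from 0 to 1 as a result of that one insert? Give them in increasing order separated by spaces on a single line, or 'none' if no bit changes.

Start: bits=0000000000000000
After insert 'yak': sets bits 7 11 -> bits=0000000100010000
After insert 'cow': sets bits 3 6 -> bits=0001001100010000
After insert 'eel': sets bits 10 13 -> bits=0001001100110100
After insert 'hen': sets bits 5 12 -> bits=0001011100111100
insert 'ant' would touch bits 2 4; currently bit2=0, bit4=0
Bits that are 0 among those (would change 0->1): 2 4

Answer: 2 4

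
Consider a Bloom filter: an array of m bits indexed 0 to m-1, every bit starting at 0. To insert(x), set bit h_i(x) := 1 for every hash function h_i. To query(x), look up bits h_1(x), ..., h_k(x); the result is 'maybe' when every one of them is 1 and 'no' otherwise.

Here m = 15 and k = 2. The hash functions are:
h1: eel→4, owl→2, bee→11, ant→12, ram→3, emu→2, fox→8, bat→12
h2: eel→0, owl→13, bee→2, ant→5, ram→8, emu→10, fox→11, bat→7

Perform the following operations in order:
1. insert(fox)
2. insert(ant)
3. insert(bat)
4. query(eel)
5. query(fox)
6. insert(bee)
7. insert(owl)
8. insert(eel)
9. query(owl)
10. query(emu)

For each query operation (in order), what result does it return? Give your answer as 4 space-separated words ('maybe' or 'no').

Start: bits=000000000000000
Op 1: insert fox -> sets bits 8 11 -> bits=000000001001000
Op 2: insert ant -> sets bits 5 12 -> bits=000001001001100
Op 3: insert bat -> sets bits 7 12 -> bits=000001011001100
Op 4: query eel -> checks bit0=0, bit4=0 (has a 0) -> no
Op 5: query fox -> checks bit8=1, bit11=1 (all 1) -> maybe
Op 6: insert bee -> sets bits 2 11 -> bits=001001011001100
Op 7: insert owl -> sets bits 2 13 -> bits=001001011001110
Op 8: insert eel -> sets bits 0 4 -> bits=101011011001110
Op 9: query owl -> checks bit2=1, bit13=1 (all 1) -> maybe
Op 10: query emu -> checks bit2=1, bit10=0 (has a 0) -> no
Query results in order: no maybe maybe no

Answer: no maybe maybe no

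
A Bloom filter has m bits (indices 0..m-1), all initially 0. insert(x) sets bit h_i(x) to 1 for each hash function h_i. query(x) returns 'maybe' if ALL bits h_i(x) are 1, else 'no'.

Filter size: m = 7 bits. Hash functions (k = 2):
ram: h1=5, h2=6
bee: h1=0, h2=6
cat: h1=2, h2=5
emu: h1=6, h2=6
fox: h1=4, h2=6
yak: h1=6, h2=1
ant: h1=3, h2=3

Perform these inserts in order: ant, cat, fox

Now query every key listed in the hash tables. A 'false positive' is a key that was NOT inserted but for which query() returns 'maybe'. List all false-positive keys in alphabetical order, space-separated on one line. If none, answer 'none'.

Start: bits=0000000
After insert 'ant': sets bits 3 -> bits=0001000
After insert 'cat': sets bits 2 5 -> bits=0011010
After insert 'fox': sets bits 4 6 -> bits=0011111
Not inserted: bee emu ram yak — query each against bits=0011111:
query bee: checks bit0=0, bit6=1 (has a 0) -> no => not a false positive
query emu: checks bit6=1 (all 1) -> maybe => FALSE POSITIVE
query ram: checks bit5=1, bit6=1 (all 1) -> maybe => FALSE POSITIVE
query yak: checks bit1=0, bit6=1 (has a 0) -> no => not a false positive
False positives (alphabetical): emu ram

Answer: emu ram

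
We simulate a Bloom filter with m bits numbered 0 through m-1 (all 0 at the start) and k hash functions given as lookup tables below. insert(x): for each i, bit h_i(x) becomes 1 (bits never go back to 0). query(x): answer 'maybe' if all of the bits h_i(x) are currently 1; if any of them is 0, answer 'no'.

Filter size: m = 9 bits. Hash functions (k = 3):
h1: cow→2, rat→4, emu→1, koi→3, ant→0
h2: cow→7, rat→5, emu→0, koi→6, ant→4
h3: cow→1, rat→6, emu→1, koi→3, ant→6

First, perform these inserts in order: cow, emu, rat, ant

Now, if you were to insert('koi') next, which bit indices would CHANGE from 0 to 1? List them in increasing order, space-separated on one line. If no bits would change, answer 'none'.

Answer: 3

Derivation:
Start: bits=000000000
After insert 'cow': sets bits 1 2 7 -> bits=011000010
After insert 'emu': sets bits 0 1 -> bits=111000010
After insert 'rat': sets bits 4 5 6 -> bits=111011110
After insert 'ant': sets bits 0 4 6 -> bits=111011110
insert 'koi' would touch bits 3 6; currently bit3=0, bit6=1
Bits that are 0 among those (would change 0->1): 3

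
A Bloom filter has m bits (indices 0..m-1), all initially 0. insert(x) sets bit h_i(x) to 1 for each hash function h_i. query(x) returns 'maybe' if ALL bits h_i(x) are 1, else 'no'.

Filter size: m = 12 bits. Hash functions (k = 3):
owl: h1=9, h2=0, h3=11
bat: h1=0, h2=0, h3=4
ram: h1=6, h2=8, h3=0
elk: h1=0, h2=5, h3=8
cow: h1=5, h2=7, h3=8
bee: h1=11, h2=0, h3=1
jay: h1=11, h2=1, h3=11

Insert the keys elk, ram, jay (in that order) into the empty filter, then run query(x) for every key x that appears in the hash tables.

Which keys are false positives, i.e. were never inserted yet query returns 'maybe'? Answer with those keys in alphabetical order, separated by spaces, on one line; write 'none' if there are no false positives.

Answer: bee

Derivation:
Start: bits=000000000000
After insert 'elk': sets bits 0 5 8 -> bits=100001001000
After insert 'ram': sets bits 0 6 8 -> bits=100001101000
After insert 'jay': sets bits 1 11 -> bits=110001101001
Not inserted: bat bee cow owl — query each against bits=110001101001:
query bat: checks bit0=1, bit4=0 (has a 0) -> no => not a false positive
query bee: checks bit0=1, bit1=1, bit11=1 (all 1) -> maybe => FALSE POSITIVE
query cow: checks bit5=1, bit7=0, bit8=1 (has a 0) -> no => not a false positive
query owl: checks bit0=1, bit9=0, bit11=1 (has a 0) -> no => not a false positive
False positives (alphabetical): bee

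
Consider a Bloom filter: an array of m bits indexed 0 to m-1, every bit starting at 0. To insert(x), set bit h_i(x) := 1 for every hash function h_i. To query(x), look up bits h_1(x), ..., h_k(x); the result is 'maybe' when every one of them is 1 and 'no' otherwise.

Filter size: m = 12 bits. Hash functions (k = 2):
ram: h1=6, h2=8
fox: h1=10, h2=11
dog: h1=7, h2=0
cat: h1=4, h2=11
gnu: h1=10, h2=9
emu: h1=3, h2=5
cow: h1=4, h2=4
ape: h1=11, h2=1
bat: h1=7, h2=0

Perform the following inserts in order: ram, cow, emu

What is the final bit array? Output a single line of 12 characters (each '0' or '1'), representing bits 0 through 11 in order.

Start: bits=000000000000
After insert 'ram': sets bits 6 8 -> bits=000000101000
After insert 'cow': sets bits 4 -> bits=000010101000
After insert 'emu': sets bits 3 5 -> bits=000111101000

Answer: 000111101000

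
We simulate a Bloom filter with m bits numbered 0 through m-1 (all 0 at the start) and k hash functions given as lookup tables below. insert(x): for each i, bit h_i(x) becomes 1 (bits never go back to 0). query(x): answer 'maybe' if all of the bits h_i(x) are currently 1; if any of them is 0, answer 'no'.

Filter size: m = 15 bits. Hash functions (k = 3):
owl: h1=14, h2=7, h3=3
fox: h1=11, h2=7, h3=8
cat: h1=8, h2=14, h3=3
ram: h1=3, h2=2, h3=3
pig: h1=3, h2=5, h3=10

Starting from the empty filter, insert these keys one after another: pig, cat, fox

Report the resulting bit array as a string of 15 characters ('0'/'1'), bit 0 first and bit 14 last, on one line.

Answer: 000101011011001

Derivation:
Start: bits=000000000000000
After insert 'pig': sets bits 3 5 10 -> bits=000101000010000
After insert 'cat': sets bits 3 8 14 -> bits=000101001010001
After insert 'fox': sets bits 7 8 11 -> bits=000101011011001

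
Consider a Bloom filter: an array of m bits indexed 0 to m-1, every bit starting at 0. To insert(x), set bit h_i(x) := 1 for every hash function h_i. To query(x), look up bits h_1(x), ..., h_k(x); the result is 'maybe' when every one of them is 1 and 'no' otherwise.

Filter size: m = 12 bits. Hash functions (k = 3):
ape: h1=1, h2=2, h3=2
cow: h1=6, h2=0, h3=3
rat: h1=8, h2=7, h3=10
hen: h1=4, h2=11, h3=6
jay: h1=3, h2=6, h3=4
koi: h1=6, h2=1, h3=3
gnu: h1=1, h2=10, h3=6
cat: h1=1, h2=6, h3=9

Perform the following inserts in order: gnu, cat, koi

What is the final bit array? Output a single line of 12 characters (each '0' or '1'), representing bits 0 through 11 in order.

Start: bits=000000000000
After insert 'gnu': sets bits 1 6 10 -> bits=010000100010
After insert 'cat': sets bits 1 6 9 -> bits=010000100110
After insert 'koi': sets bits 1 3 6 -> bits=010100100110

Answer: 010100100110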